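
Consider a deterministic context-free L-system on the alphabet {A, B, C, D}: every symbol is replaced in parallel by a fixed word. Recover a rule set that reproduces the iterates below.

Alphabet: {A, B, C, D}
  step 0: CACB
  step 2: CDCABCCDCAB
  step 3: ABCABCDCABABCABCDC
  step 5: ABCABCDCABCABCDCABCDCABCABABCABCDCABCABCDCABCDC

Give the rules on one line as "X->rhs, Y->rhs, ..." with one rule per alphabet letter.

A->CD, B->C, C->AB, D->C

  step 2 ⇒ step 3: CDCABCCDCAB ⇒ AB·C·AB·CD·C·AB·AB·C·AB·CD·C
    A ↦ CD
    B ↦ C
    C ↦ AB
    D ↦ C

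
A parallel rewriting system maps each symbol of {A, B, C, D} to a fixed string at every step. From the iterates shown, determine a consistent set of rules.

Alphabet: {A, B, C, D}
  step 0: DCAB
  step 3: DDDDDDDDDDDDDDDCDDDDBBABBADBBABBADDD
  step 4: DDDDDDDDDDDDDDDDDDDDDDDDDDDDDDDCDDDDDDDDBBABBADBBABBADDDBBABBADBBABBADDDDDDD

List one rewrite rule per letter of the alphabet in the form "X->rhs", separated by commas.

  step 3 ⇒ step 4: DDDDDDDDDDDDDDDCDDDDBBABBADBBABBADDD ⇒ DD·DD·DD·DD·DD·DD·DD·DD·DD·DD·DD·DD·DD·DD·DD·DC·DD·DD·DD·DD·BBA·BBA·D·BBA·BBA·D·DD·BBA·BBA·D·BBA·BBA·D·DD·DD·DD
    A ↦ D
    B ↦ BBA
    C ↦ DC
    D ↦ DD

A->D, B->BBA, C->DC, D->DD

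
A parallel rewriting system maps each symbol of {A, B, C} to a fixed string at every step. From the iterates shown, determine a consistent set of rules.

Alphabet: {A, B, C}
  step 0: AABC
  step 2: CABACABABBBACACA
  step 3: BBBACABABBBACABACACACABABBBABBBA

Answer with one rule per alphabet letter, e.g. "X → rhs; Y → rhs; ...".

  step 2 ⇒ step 3: CABACABABBBACACA ⇒ BB·BA·CA·BA·BB·BA·CA·BA·CA·CA·CA·BA·BB·BA·BB·BA
    A ↦ BA
    B ↦ CA
    C ↦ BB

A->BA, B->CA, C->BB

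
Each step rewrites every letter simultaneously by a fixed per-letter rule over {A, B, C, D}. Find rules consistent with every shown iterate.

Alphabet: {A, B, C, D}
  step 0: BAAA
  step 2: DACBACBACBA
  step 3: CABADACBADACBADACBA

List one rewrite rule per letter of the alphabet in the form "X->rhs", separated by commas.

A->BA, B->C, C->DA, D->CA

  step 2 ⇒ step 3: DACBACBACBA ⇒ CA·BA·DA·C·BA·DA·C·BA·DA·C·BA
    A ↦ BA
    B ↦ C
    C ↦ DA
    D ↦ CA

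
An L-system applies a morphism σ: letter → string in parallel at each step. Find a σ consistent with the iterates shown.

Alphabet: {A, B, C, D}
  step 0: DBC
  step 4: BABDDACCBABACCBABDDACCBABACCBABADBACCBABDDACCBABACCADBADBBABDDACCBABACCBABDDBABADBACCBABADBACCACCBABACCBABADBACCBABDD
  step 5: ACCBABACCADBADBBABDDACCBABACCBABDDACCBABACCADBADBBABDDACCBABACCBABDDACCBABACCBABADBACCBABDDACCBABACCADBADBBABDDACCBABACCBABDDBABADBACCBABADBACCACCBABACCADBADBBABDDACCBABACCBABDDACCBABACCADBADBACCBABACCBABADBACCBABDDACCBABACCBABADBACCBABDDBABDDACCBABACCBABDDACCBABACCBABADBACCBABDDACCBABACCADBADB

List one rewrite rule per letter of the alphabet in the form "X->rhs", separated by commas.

A->BAB, B->ACC, C->D, D->ADB

  step 4 ⇒ step 5: BABDDACCBABACCBABDDACCBABACCBABADBACCBABDDACCBABACCADBADBBABDDACCBABACCBABDDBABADBACCBABADBACCACCBABACCBABADBACCBABDD ⇒ ACC·BAB·ACC·ADB·ADB·BAB·D·D·ACC·BAB·ACC·BAB·D·D·ACC·BAB·ACC·ADB·ADB·BAB·D·D·ACC·BAB·ACC·BAB·D·D·ACC·BAB·ACC·BAB·ADB·ACC·BAB·D·D·ACC·BAB·ACC·ADB·ADB·BAB·D·D·ACC·BAB·ACC·BAB·D·D·BAB·ADB·ACC·BAB·ADB·ACC·ACC·BAB·ACC·ADB·ADB·BAB·D·D·ACC·BAB·ACC·BAB·D·D·ACC·BAB·ACC·ADB·ADB·ACC·BAB·ACC·BAB·ADB·ACC·BAB·D·D·ACC·BAB·ACC·BAB·ADB·ACC·BAB·D·D·BAB·D·D·ACC·BAB·ACC·BAB·D·D·ACC·BAB·ACC·BAB·ADB·ACC·BAB·D·D·ACC·BAB·ACC·ADB·ADB
    A ↦ BAB
    B ↦ ACC
    C ↦ D
    D ↦ ADB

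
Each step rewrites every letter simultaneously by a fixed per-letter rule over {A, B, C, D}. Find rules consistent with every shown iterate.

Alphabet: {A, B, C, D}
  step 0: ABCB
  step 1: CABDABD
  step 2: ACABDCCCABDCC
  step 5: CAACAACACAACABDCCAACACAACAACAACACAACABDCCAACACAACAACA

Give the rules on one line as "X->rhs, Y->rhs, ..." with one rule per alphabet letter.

A->CA, B->BD, C->A, D->CC

  step 1 ⇒ step 2: CABDABD ⇒ A·CA·BD·CC·CA·BD·CC
    A ↦ CA
    B ↦ BD
    C ↦ A
    D ↦ CC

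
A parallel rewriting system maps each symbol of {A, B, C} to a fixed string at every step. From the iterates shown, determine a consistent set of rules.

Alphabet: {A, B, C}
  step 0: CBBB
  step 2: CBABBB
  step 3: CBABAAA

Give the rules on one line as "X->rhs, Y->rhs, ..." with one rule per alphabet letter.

A->B, B->A, C->CB

  step 2 ⇒ step 3: CBABBB ⇒ CB·A·B·A·A·A
    A ↦ B
    B ↦ A
    C ↦ CB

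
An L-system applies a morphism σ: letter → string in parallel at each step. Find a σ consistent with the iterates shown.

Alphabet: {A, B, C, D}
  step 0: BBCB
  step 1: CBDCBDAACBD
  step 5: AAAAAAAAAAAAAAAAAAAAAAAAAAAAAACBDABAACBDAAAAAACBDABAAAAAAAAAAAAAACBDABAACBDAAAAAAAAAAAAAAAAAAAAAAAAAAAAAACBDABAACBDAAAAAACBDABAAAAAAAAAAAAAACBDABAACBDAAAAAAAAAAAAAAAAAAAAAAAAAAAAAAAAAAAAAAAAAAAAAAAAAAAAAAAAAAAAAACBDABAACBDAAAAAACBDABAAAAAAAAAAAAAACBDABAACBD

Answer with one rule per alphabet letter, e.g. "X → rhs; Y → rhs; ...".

A->AA, B->CBD, C->AA, D->AB

  step 0 ⇒ step 1: BBCB ⇒ CBD·CBD·AA·CBD
    B ↦ CBD
    C ↦ AA
    A ↦ AA  (constrained at step 1)
    D ↦ AB  (constrained at step 1)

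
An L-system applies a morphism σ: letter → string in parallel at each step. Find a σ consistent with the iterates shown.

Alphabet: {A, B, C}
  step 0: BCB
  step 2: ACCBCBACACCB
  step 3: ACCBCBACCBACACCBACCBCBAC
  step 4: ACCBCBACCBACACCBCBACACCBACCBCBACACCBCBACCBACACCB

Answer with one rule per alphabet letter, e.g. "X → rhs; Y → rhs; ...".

A->AC, B->AC, C->CB

  step 3 ⇒ step 4: ACCBCBACCBACACCBACCBCBAC ⇒ AC·CB·CB·AC·CB·AC·AC·CB·CB·AC·AC·CB·AC·CB·CB·AC·AC·CB·CB·AC·CB·AC·AC·CB
    A ↦ AC
    B ↦ AC
    C ↦ CB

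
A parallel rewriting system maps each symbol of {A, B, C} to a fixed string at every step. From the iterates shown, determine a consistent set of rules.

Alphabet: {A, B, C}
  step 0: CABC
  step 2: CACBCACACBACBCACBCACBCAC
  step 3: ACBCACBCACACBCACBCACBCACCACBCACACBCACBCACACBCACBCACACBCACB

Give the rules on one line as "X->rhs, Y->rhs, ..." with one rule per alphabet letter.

A->C, B->CAC, C->ACB

  step 2 ⇒ step 3: CACBCACACBACBCACBCACBCAC ⇒ ACB·C·ACB·CAC·ACB·C·ACB·C·ACB·CAC·C·ACB·CAC·ACB·C·ACB·CAC·ACB·C·ACB·CAC·ACB·C·ACB
    A ↦ C
    B ↦ CAC
    C ↦ ACB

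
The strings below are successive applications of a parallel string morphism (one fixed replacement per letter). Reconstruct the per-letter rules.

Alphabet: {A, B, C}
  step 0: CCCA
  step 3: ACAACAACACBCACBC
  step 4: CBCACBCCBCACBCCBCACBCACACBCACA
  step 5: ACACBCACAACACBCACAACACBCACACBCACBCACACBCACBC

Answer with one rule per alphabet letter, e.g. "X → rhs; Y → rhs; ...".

A->CBC, B->C, C->A

  step 4 ⇒ step 5: CBCACBCCBCACBCCBCACBCACACBCACA ⇒ A·C·A·CBC·A·C·A·A·C·A·CBC·A·C·A·A·C·A·CBC·A·C·A·CBC·A·CBC·A·C·A·CBC·A·CBC
    A ↦ CBC
    B ↦ C
    C ↦ A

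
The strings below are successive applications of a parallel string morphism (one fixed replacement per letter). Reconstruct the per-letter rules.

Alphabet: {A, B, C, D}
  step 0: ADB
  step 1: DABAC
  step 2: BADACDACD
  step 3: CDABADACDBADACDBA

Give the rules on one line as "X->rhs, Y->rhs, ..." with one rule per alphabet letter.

A->DA, B->C, C->CD, D->BA

  step 2 ⇒ step 3: BADACDACD ⇒ C·DA·BA·DA·CD·BA·DA·CD·BA
    A ↦ DA
    B ↦ C
    C ↦ CD
    D ↦ BA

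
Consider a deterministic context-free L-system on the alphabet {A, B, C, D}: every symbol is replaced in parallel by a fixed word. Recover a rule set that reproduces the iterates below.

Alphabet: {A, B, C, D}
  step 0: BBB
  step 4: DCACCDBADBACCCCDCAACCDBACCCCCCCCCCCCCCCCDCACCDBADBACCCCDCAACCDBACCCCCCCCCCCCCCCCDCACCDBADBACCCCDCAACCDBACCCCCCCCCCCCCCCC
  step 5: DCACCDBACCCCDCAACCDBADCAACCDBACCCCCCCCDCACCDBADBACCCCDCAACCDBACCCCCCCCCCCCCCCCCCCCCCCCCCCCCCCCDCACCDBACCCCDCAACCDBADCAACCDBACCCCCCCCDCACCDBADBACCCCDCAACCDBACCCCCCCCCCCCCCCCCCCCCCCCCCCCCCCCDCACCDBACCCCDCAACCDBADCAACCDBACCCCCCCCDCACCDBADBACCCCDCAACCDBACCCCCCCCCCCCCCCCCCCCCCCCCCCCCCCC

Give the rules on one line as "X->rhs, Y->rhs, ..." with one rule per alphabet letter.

A->DBA, B->ACC, C->CC, D->DCA

  step 4 ⇒ step 5: DCACCDBADBACCCCDCAACCDBACCCCCCCCCCCCCCCCDCACCDBADBACCCCDCAACCDBACCCCCCCCCCCCCCCCDCACCDBADBACCCCDCAACCDBACCCCCCCCCCCCCCCC ⇒ DCA·CC·DBA·CC·CC·DCA·ACC·DBA·DCA·ACC·DBA·CC·CC·CC·CC·DCA·CC·DBA·DBA·CC·CC·DCA·ACC·DBA·CC·CC·CC·CC·CC·CC·CC·CC·CC·CC·CC·CC·CC·CC·CC·CC·DCA·CC·DBA·CC·CC·DCA·ACC·DBA·DCA·ACC·DBA·CC·CC·CC·CC·DCA·CC·DBA·DBA·CC·CC·DCA·ACC·DBA·CC·CC·CC·CC·CC·CC·CC·CC·CC·CC·CC·CC·CC·CC·CC·CC·DCA·CC·DBA·CC·CC·DCA·ACC·DBA·DCA·ACC·DBA·CC·CC·CC·CC·DCA·CC·DBA·DBA·CC·CC·DCA·ACC·DBA·CC·CC·CC·CC·CC·CC·CC·CC·CC·CC·CC·CC·CC·CC·CC·CC
    A ↦ DBA
    B ↦ ACC
    C ↦ CC
    D ↦ DCA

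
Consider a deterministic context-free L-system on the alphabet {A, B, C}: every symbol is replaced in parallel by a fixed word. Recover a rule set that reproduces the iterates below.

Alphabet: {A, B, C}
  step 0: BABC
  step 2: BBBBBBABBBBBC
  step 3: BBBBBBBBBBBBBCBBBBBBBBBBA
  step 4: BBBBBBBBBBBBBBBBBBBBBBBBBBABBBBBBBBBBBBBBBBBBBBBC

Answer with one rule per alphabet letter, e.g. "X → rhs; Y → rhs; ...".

A->BC, B->BB, C->A

  step 3 ⇒ step 4: BBBBBBBBBBBBBCBBBBBBBBBBA ⇒ BB·BB·BB·BB·BB·BB·BB·BB·BB·BB·BB·BB·BB·A·BB·BB·BB·BB·BB·BB·BB·BB·BB·BB·BC
    A ↦ BC
    B ↦ BB
    C ↦ A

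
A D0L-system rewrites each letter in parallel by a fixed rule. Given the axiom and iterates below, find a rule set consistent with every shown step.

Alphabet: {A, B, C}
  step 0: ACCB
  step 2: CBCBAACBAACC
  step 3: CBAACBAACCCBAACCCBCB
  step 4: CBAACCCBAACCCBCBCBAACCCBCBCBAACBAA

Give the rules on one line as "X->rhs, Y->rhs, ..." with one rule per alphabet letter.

  step 3 ⇒ step 4: CBAACBAACCCBAACCCBCB ⇒ CB·AA·C·C·CB·AA·C·C·CB·CB·CB·AA·C·C·CB·CB·CB·AA·CB·AA
    A ↦ C
    B ↦ AA
    C ↦ CB

A->C, B->AA, C->CB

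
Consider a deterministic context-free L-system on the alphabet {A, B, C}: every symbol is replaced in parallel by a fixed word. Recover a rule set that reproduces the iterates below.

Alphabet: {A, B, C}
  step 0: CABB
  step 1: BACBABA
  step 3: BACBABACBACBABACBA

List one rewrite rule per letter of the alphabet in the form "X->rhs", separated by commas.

  step 0 ⇒ step 1: CABB ⇒ BA·C·BA·BA
    A ↦ C
    B ↦ BA
    C ↦ BA

A->C, B->BA, C->BA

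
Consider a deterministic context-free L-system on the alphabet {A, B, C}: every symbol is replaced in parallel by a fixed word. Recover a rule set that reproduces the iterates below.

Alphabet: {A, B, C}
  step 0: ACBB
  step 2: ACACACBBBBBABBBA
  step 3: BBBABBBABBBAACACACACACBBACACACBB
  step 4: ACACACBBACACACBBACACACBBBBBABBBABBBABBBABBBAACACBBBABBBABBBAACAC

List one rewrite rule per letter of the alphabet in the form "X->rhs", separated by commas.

  step 3 ⇒ step 4: BBBABBBABBBAACACACACACBBACACACBB ⇒ AC·AC·AC·BB·AC·AC·AC·BB·AC·AC·AC·BB·BB·BA·BB·BA·BB·BA·BB·BA·BB·BA·AC·AC·BB·BA·BB·BA·BB·BA·AC·AC
    A ↦ BB
    B ↦ AC
    C ↦ BA

A->BB, B->AC, C->BA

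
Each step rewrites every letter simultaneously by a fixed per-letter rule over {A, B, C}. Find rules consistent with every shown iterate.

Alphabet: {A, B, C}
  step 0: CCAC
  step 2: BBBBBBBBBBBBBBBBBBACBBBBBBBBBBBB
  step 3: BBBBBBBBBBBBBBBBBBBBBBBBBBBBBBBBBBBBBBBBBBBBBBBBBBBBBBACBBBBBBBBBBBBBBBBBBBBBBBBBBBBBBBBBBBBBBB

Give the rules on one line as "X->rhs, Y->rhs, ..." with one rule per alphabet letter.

A->AC, B->BBB, C->BBB

  step 2 ⇒ step 3: BBBBBBBBBBBBBBBBBBACBBBBBBBBBBBB ⇒ BBB·BBB·BBB·BBB·BBB·BBB·BBB·BBB·BBB·BBB·BBB·BBB·BBB·BBB·BBB·BBB·BBB·BBB·AC·BBB·BBB·BBB·BBB·BBB·BBB·BBB·BBB·BBB·BBB·BBB·BBB·BBB
    A ↦ AC
    B ↦ BBB
    C ↦ BBB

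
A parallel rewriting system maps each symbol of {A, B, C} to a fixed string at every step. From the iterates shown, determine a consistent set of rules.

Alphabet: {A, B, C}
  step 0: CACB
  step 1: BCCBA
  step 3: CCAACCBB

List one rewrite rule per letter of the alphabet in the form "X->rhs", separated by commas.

A->CC, B->A, C->B

  step 0 ⇒ step 1: CACB ⇒ B·CC·B·A
    A ↦ CC
    B ↦ A
    C ↦ B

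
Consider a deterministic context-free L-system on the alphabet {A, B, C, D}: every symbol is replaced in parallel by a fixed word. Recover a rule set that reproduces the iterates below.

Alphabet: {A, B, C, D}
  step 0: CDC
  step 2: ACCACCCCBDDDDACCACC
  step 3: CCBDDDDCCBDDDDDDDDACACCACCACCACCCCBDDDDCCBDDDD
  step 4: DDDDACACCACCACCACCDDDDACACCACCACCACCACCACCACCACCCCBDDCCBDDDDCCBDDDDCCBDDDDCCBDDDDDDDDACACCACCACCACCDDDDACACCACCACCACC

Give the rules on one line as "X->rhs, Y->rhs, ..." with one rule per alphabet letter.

A->CCB, B->AC, C->DD, D->ACC

  step 3 ⇒ step 4: CCBDDDDCCBDDDDDDDDACACCACCACCACCCCBDDDDCCBDDDD ⇒ DD·DD·AC·ACC·ACC·ACC·ACC·DD·DD·AC·ACC·ACC·ACC·ACC·ACC·ACC·ACC·ACC·CCB·DD·CCB·DD·DD·CCB·DD·DD·CCB·DD·DD·CCB·DD·DD·DD·DD·AC·ACC·ACC·ACC·ACC·DD·DD·AC·ACC·ACC·ACC·ACC
    A ↦ CCB
    B ↦ AC
    C ↦ DD
    D ↦ ACC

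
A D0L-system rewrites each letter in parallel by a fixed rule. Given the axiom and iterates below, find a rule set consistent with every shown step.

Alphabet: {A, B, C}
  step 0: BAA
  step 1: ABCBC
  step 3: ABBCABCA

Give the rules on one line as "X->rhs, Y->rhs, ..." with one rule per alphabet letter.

A->BC, B->A, C->B

  step 0 ⇒ step 1: BAA ⇒ A·BC·BC
    A ↦ BC
    B ↦ A
    C ↦ B  (constrained at step 1)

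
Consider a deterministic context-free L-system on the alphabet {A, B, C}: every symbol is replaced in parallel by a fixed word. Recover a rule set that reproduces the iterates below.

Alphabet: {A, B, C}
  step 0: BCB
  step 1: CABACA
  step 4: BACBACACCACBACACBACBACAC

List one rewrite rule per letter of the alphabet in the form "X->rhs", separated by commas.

  step 0 ⇒ step 1: BCB ⇒ CA·BA·CA
    B ↦ CA
    C ↦ BA
    A ↦ C  (constrained at step 1)

A->C, B->CA, C->BA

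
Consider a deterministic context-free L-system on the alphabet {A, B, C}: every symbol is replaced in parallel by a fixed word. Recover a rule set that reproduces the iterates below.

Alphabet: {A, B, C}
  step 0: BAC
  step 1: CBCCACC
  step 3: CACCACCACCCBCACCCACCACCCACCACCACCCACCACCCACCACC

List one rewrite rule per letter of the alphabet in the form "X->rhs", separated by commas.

  step 0 ⇒ step 1: BAC ⇒ CBC·C·ACC
    A ↦ C
    B ↦ CBC
    C ↦ ACC

A->C, B->CBC, C->ACC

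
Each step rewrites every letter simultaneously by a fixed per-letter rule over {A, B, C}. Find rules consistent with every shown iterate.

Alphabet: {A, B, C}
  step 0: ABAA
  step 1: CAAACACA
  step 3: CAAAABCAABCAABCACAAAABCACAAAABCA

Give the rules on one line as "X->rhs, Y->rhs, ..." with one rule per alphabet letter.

A->CA, B->AA, C->AB

  step 0 ⇒ step 1: ABAA ⇒ CA·AA·CA·CA
    A ↦ CA
    B ↦ AA
    C ↦ AB  (constrained at step 1)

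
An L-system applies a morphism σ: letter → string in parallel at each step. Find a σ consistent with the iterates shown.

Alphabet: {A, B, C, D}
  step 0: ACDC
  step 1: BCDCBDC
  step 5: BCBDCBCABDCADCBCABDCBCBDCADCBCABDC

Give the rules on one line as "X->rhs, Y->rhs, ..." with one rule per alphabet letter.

A->BC, B->A, C->DC, D->B

  step 0 ⇒ step 1: ACDC ⇒ BC·DC·B·DC
    A ↦ BC
    C ↦ DC
    D ↦ B
    B ↦ A  (constrained at step 1)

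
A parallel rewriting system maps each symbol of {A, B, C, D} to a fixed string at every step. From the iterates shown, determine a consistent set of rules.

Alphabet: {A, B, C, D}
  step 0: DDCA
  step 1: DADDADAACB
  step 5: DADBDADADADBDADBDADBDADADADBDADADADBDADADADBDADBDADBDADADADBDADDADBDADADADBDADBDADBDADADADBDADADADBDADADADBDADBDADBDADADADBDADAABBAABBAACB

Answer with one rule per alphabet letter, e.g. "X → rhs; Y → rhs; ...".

A->B, B->A, C->AAC, D->DAD

  step 0 ⇒ step 1: DDCA ⇒ DAD·DAD·AAC·B
    A ↦ B
    C ↦ AAC
    D ↦ DAD
    B ↦ A  (constrained at step 1)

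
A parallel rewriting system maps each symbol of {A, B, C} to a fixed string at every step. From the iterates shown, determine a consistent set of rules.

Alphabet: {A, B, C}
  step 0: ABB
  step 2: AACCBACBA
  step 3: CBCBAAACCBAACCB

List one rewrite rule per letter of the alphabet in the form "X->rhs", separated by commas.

A->CB, B->AC, C->A

  step 2 ⇒ step 3: AACCBACBA ⇒ CB·CB·A·A·AC·CB·A·AC·CB
    A ↦ CB
    B ↦ AC
    C ↦ A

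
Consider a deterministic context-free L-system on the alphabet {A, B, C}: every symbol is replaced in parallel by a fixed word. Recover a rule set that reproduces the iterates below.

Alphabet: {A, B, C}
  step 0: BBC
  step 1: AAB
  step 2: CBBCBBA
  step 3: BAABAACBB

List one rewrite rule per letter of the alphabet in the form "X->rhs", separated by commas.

A->CBB, B->A, C->B

  step 2 ⇒ step 3: CBBCBBA ⇒ B·A·A·B·A·A·CBB
    A ↦ CBB
    B ↦ A
    C ↦ B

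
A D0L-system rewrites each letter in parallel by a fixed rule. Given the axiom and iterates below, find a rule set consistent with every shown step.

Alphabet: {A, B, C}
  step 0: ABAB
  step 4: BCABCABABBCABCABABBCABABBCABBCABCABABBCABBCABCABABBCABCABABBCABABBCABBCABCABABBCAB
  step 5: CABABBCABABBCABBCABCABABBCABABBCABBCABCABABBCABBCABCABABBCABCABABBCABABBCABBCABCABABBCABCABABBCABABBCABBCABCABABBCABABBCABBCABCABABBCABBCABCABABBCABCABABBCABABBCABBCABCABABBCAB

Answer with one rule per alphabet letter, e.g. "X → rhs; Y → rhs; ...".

A->B, B->CAB, C->AB

  step 4 ⇒ step 5: BCABCABABBCABCABABBCABABBCABBCABCABABBCABBCABCABABBCABCABABBCABABBCABBCABCABABBCAB ⇒ CAB·AB·B·CAB·AB·B·CAB·B·CAB·CAB·AB·B·CAB·AB·B·CAB·B·CAB·CAB·AB·B·CAB·B·CAB·CAB·AB·B·CAB·CAB·AB·B·CAB·AB·B·CAB·B·CAB·CAB·AB·B·CAB·CAB·AB·B·CAB·AB·B·CAB·B·CAB·CAB·AB·B·CAB·AB·B·CAB·B·CAB·CAB·AB·B·CAB·B·CAB·CAB·AB·B·CAB·CAB·AB·B·CAB·AB·B·CAB·B·CAB·CAB·AB·B·CAB
    A ↦ B
    B ↦ CAB
    C ↦ AB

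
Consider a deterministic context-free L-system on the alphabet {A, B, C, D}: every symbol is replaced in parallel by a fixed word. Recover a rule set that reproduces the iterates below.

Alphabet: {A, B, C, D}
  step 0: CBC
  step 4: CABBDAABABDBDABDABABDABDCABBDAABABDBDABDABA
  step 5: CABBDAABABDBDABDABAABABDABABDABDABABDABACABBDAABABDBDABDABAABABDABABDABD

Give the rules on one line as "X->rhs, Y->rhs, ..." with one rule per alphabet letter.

A->BD, B->A, C->CAB, D->BA

  step 4 ⇒ step 5: CABBDAABABDBDABDABABDABDCABBDAABABDBDABDABA ⇒ CAB·BD·A·A·BA·BD·BD·A·BD·A·BA·A·BA·BD·A·BA·BD·A·BD·A·BA·BD·A·BA·CAB·BD·A·A·BA·BD·BD·A·BD·A·BA·A·BA·BD·A·BA·BD·A·BD
    A ↦ BD
    B ↦ A
    C ↦ CAB
    D ↦ BA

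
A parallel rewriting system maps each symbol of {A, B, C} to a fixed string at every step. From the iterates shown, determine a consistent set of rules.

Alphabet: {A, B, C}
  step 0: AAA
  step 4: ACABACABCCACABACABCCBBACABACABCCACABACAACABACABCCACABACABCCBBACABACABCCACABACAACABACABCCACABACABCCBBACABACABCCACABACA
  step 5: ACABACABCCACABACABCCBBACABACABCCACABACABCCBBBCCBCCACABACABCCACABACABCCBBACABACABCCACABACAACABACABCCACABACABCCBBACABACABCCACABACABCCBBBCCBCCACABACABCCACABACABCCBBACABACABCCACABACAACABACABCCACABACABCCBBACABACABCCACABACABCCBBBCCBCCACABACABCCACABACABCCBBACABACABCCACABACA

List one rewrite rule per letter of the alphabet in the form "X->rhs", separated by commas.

A->ACA, B->BCC, C->B

  step 4 ⇒ step 5: ACABACABCCACABACABCCBBACABACABCCACABACAACABACABCCACABACABCCBBACABACABCCACABACAACABACABCCACABACABCCBBACABACABCCACABACA ⇒ ACA·B·ACA·BCC·ACA·B·ACA·BCC·B·B·ACA·B·ACA·BCC·ACA·B·ACA·BCC·B·B·BCC·BCC·ACA·B·ACA·BCC·ACA·B·ACA·BCC·B·B·ACA·B·ACA·BCC·ACA·B·ACA·ACA·B·ACA·BCC·ACA·B·ACA·BCC·B·B·ACA·B·ACA·BCC·ACA·B·ACA·BCC·B·B·BCC·BCC·ACA·B·ACA·BCC·ACA·B·ACA·BCC·B·B·ACA·B·ACA·BCC·ACA·B·ACA·ACA·B·ACA·BCC·ACA·B·ACA·BCC·B·B·ACA·B·ACA·BCC·ACA·B·ACA·BCC·B·B·BCC·BCC·ACA·B·ACA·BCC·ACA·B·ACA·BCC·B·B·ACA·B·ACA·BCC·ACA·B·ACA
    A ↦ ACA
    B ↦ BCC
    C ↦ B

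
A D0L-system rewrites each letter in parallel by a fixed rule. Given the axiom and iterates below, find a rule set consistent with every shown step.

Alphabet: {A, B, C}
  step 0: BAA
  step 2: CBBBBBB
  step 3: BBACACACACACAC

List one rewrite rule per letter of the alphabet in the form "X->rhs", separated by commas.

  step 2 ⇒ step 3: CBBBBBB ⇒ BB·AC·AC·AC·AC·AC·AC
    B ↦ AC
    C ↦ BB
    A ↦ C  (constrained at step 0)

A->C, B->AC, C->BB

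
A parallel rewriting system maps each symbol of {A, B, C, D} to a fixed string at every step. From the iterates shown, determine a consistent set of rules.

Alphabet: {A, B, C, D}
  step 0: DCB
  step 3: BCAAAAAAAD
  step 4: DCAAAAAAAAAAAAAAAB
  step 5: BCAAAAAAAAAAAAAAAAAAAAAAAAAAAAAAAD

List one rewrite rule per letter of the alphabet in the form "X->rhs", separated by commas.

A->AA, B->D, C->CA, D->B

  step 4 ⇒ step 5: DCAAAAAAAAAAAAAAAB ⇒ B·CA·AA·AA·AA·AA·AA·AA·AA·AA·AA·AA·AA·AA·AA·AA·AA·D
    A ↦ AA
    B ↦ D
    C ↦ CA
    D ↦ B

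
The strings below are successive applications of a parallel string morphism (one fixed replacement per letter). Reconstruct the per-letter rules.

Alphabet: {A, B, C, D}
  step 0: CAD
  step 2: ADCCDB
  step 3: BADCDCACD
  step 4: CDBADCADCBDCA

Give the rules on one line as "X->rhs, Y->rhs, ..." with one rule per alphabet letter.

A->B, B->CD, C->DC, D->A

  step 3 ⇒ step 4: BADCDCACD ⇒ CD·B·A·DC·A·DC·B·DC·A
    A ↦ B
    B ↦ CD
    C ↦ DC
    D ↦ A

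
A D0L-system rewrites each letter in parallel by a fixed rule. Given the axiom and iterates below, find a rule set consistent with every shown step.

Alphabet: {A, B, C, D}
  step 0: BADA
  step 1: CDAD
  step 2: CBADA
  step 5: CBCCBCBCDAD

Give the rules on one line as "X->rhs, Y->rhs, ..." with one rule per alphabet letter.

A->D, B->C, C->CB, D->A

  step 1 ⇒ step 2: CDAD ⇒ CB·A·D·A
    A ↦ D
    C ↦ CB
    D ↦ A
  step 0 ⇒ step 1: BADA ⇒ C·D·A·D
    B ↦ C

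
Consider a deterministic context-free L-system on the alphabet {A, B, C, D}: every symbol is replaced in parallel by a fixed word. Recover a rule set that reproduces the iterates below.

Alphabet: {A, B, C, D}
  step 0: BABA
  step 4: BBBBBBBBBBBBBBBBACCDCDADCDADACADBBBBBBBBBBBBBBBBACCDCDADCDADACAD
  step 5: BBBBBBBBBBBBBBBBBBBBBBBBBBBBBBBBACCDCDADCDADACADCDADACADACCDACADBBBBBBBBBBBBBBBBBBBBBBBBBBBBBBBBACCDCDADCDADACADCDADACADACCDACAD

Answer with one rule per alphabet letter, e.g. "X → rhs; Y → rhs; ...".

A->AC, B->BB, C->CD, D->AD

  step 4 ⇒ step 5: BBBBBBBBBBBBBBBBACCDCDADCDADACADBBBBBBBBBBBBBBBBACCDCDADCDADACAD ⇒ BB·BB·BB·BB·BB·BB·BB·BB·BB·BB·BB·BB·BB·BB·BB·BB·AC·CD·CD·AD·CD·AD·AC·AD·CD·AD·AC·AD·AC·CD·AC·AD·BB·BB·BB·BB·BB·BB·BB·BB·BB·BB·BB·BB·BB·BB·BB·BB·AC·CD·CD·AD·CD·AD·AC·AD·CD·AD·AC·AD·AC·CD·AC·AD
    A ↦ AC
    B ↦ BB
    C ↦ CD
    D ↦ AD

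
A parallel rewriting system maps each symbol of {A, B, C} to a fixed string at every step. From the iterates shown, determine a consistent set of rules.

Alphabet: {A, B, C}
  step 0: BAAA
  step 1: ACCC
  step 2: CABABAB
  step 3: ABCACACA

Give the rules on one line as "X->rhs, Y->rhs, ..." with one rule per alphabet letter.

A->C, B->A, C->AB

  step 2 ⇒ step 3: CABABAB ⇒ AB·C·A·C·A·C·A
    A ↦ C
    B ↦ A
    C ↦ AB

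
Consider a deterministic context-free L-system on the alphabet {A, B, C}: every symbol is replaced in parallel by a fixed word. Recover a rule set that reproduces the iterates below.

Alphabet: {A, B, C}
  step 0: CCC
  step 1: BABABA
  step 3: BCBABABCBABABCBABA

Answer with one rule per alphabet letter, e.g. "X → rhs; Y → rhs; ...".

A->C, B->BC, C->BA

  step 0 ⇒ step 1: CCC ⇒ BA·BA·BA
    C ↦ BA
    A ↦ C  (constrained at step 1)
    B ↦ BC  (constrained at step 1)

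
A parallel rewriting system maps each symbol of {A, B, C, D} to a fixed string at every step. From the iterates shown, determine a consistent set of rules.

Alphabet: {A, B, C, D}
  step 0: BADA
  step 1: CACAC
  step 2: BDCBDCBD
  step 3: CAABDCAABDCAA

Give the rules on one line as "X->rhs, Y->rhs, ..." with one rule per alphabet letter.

  step 2 ⇒ step 3: BDCBDCBD ⇒ CA·A·BD·CA·A·BD·CA·A
    B ↦ CA
    C ↦ BD
    D ↦ A
  step 0 ⇒ step 1: BADA ⇒ CA·C·A·C
    A ↦ C

A->C, B->CA, C->BD, D->A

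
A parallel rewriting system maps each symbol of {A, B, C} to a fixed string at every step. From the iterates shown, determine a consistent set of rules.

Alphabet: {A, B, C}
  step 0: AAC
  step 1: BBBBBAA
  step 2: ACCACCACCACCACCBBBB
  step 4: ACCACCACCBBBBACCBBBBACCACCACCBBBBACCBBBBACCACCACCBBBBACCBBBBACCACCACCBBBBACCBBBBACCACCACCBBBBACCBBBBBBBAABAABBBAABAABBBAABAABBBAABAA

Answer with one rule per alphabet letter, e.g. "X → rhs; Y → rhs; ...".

  step 1 ⇒ step 2: BBBBBAA ⇒ ACC·ACC·ACC·ACC·ACC·BB·BB
    A ↦ BB
    B ↦ ACC
  step 0 ⇒ step 1: AAC ⇒ BB·BB·BAA
    C ↦ BAA

A->BB, B->ACC, C->BAA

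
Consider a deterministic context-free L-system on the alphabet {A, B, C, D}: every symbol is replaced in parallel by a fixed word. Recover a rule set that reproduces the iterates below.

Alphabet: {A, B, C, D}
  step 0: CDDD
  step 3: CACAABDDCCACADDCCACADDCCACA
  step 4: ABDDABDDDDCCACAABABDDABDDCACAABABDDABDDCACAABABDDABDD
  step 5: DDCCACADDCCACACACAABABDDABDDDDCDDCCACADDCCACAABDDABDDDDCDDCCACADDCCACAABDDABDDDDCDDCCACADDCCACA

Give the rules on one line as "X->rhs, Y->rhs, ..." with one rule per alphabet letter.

A->DD, B->C, C->AB, D->CA

  step 4 ⇒ step 5: ABDDABDDDDCCACAABABDDABDDCACAABABDDABDDCACAABABDDABDD ⇒ DD·C·CA·CA·DD·C·CA·CA·CA·CA·AB·AB·DD·AB·DD·DD·C·DD·C·CA·CA·DD·C·CA·CA·AB·DD·AB·DD·DD·C·DD·C·CA·CA·DD·C·CA·CA·AB·DD·AB·DD·DD·C·DD·C·CA·CA·DD·C·CA·CA
    A ↦ DD
    B ↦ C
    C ↦ AB
    D ↦ CA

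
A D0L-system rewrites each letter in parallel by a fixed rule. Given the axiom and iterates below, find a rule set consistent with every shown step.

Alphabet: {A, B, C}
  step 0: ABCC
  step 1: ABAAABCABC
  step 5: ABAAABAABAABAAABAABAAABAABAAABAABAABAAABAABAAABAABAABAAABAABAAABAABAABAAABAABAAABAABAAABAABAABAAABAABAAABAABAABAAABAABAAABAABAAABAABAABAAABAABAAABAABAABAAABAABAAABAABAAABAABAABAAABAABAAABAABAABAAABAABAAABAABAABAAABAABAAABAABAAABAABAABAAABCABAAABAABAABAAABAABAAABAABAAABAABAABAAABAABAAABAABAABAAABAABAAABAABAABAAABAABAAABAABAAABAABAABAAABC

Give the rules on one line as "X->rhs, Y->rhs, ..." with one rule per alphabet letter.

A->ABA, B->A, C->ABC

  step 0 ⇒ step 1: ABCC ⇒ ABA·A·ABC·ABC
    A ↦ ABA
    B ↦ A
    C ↦ ABC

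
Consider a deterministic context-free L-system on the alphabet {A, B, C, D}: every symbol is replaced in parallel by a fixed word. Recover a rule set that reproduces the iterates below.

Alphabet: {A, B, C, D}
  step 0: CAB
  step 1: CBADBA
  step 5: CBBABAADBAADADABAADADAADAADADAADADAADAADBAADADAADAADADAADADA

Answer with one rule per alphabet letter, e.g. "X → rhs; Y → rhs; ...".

A->AD, B->BA, C->CB, D->A

  step 0 ⇒ step 1: CAB ⇒ CB·AD·BA
    A ↦ AD
    B ↦ BA
    C ↦ CB
    D ↦ A  (constrained at step 1)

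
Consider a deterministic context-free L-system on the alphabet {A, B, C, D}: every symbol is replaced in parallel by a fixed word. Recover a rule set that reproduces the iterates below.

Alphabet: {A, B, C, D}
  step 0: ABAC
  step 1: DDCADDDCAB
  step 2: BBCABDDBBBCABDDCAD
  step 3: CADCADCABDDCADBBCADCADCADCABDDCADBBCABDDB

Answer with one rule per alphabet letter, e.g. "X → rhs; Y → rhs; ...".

A->DD, B->CAD, C->CAB, D->B

  step 2 ⇒ step 3: BBCABDDBBBCABDDCAD ⇒ CAD·CAD·CAB·DD·CAD·B·B·CAD·CAD·CAD·CAB·DD·CAD·B·B·CAB·DD·B
    A ↦ DD
    B ↦ CAD
    C ↦ CAB
    D ↦ B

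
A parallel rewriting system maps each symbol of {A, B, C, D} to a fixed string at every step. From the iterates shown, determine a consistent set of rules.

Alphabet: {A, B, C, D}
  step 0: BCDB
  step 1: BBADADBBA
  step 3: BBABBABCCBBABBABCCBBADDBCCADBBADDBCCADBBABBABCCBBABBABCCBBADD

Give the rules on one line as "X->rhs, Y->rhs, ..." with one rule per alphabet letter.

  step 0 ⇒ step 1: BCDB ⇒ BBA·D·AD·BBA
    B ↦ BBA
    C ↦ D
    D ↦ AD
    A ↦ BCC  (constrained at step 1)

A->BCC, B->BBA, C->D, D->AD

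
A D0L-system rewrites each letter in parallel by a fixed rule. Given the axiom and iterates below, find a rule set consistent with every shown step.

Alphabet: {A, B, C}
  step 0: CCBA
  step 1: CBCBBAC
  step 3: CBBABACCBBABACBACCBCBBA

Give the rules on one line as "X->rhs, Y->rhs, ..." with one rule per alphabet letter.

  step 0 ⇒ step 1: CCBA ⇒ CB·CB·BA·C
    A ↦ C
    B ↦ BA
    C ↦ CB

A->C, B->BA, C->CB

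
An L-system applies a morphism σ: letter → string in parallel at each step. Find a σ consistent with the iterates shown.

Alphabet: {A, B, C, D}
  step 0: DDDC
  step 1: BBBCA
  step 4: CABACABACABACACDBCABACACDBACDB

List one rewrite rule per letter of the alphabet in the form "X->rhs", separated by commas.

  step 0 ⇒ step 1: DDDC ⇒ B·B·B·CA
    C ↦ CA
    D ↦ B
    A ↦ CDB  (constrained at step 1)
    B ↦ A  (constrained at step 1)

A->CDB, B->A, C->CA, D->B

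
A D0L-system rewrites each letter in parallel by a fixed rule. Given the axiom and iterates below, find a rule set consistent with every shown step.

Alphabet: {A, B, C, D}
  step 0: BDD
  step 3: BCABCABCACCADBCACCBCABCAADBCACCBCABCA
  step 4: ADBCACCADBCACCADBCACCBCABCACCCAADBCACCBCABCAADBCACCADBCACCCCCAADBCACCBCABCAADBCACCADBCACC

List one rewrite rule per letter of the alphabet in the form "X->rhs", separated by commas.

  step 3 ⇒ step 4: BCABCABCACCADBCACCBCABCAADBCACCBCABCA ⇒ AD·BCA·CC·AD·BCA·CC·AD·BCA·CC·BCA·BCA·CC·CA·AD·BCA·CC·BCA·BCA·AD·BCA·CC·AD·BCA·CC·CC·CA·AD·BCA·CC·BCA·BCA·AD·BCA·CC·AD·BCA·CC
    A ↦ CC
    B ↦ AD
    C ↦ BCA
    D ↦ CA

A->CC, B->AD, C->BCA, D->CA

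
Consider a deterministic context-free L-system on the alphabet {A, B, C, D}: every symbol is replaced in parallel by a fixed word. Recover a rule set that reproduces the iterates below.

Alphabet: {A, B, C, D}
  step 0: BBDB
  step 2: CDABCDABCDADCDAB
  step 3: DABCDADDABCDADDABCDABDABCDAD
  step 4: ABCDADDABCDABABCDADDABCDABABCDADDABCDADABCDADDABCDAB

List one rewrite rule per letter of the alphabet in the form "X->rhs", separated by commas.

A->CD, B->AD, C->D, D->AB

  step 3 ⇒ step 4: DABCDADDABCDADDABCDABDABCDAD ⇒ AB·CD·AD·D·AB·CD·AB·AB·CD·AD·D·AB·CD·AB·AB·CD·AD·D·AB·CD·AD·AB·CD·AD·D·AB·CD·AB
    A ↦ CD
    B ↦ AD
    C ↦ D
    D ↦ AB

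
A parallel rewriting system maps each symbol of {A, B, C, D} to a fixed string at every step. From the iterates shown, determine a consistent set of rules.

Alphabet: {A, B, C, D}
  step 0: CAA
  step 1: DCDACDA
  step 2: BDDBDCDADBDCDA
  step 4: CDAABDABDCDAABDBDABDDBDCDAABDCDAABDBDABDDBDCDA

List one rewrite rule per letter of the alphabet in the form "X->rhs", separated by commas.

  step 1 ⇒ step 2: DCDACDA ⇒ BD·D·BD·CDA·D·BD·CDA
    A ↦ CDA
    C ↦ D
    D ↦ BD
    B ↦ A  (constrained at step 2)

A->CDA, B->A, C->D, D->BD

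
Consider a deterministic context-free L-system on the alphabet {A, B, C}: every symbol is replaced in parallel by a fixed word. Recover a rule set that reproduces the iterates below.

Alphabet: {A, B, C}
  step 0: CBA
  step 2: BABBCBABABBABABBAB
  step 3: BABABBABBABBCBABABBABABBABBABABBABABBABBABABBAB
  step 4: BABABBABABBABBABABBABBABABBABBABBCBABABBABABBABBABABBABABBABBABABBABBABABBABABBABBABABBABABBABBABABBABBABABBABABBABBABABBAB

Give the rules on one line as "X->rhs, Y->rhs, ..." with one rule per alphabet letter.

  step 3 ⇒ step 4: BABABBABBABBCBABABBABABBABBABABBABABBABBABABBAB ⇒ BAB·AB·BAB·AB·BAB·BAB·AB·BAB·BAB·AB·BAB·BAB·BC·BAB·AB·BAB·AB·BAB·BAB·AB·BAB·AB·BAB·BAB·AB·BAB·BAB·AB·BAB·AB·BAB·BAB·AB·BAB·AB·BAB·BAB·AB·BAB·BAB·AB·BAB·AB·BAB·BAB·AB·BAB
    A ↦ AB
    B ↦ BAB
    C ↦ BC

A->AB, B->BAB, C->BC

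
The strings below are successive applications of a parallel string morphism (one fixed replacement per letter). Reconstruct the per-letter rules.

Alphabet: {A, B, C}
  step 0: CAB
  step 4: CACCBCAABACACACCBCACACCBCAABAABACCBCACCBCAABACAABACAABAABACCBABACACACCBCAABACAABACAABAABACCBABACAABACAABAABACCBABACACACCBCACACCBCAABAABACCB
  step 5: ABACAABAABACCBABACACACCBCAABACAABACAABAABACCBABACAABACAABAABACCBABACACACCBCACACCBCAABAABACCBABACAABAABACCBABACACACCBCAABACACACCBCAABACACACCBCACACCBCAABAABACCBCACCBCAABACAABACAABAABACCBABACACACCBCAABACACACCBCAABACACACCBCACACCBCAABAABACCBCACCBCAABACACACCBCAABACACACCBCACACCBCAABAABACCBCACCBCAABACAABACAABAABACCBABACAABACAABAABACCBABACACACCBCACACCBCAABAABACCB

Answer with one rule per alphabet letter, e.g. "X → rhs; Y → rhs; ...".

  step 4 ⇒ step 5: CACCBCAABACACACCBCACACCBCAABAABACCBCACCBCAABACAABACAABAABACCBABACACACCBCAABACAABACAABAABACCBABACAABACAABAABACCBABACACACCBCACACCBCAABAABACCB ⇒ ABA·CA·ABA·ABA·CCB·ABA·CA·CA·CCB·CA·ABA·CA·ABA·CA·ABA·ABA·CCB·ABA·CA·ABA·CA·ABA·ABA·CCB·ABA·CA·CA·CCB·CA·CA·CCB·CA·ABA·ABA·CCB·ABA·CA·ABA·ABA·CCB·ABA·CA·CA·CCB·CA·ABA·CA·CA·CCB·CA·ABA·CA·CA·CCB·CA·CA·CCB·CA·ABA·ABA·CCB·CA·CCB·CA·ABA·CA·ABA·CA·ABA·ABA·CCB·ABA·CA·CA·CCB·CA·ABA·CA·CA·CCB·CA·ABA·CA·CA·CCB·CA·CA·CCB·CA·ABA·ABA·CCB·CA·CCB·CA·ABA·CA·CA·CCB·CA·ABA·CA·CA·CCB·CA·CA·CCB·CA·ABA·ABA·CCB·CA·CCB·CA·ABA·CA·ABA·CA·ABA·ABA·CCB·ABA·CA·ABA·CA·ABA·ABA·CCB·ABA·CA·CA·CCB·CA·CA·CCB·CA·ABA·ABA·CCB
    A ↦ CA
    B ↦ CCB
    C ↦ ABA

A->CA, B->CCB, C->ABA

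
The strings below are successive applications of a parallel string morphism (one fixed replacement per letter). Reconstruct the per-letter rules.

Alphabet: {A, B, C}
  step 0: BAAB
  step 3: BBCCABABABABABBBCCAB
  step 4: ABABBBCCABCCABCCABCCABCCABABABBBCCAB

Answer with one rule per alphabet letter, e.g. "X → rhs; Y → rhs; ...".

A->CC, B->AB, C->B

  step 3 ⇒ step 4: BBCCABABABABABBBCCAB ⇒ AB·AB·B·B·CC·AB·CC·AB·CC·AB·CC·AB·CC·AB·AB·AB·B·B·CC·AB
    A ↦ CC
    B ↦ AB
    C ↦ B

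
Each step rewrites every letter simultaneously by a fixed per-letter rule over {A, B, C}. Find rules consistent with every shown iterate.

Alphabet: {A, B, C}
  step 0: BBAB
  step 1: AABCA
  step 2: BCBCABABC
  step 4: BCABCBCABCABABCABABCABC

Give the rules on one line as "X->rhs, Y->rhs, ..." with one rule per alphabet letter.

  step 1 ⇒ step 2: AABCA ⇒ BC·BC·A·BA·BC
    A ↦ BC
    B ↦ A
    C ↦ BA

A->BC, B->A, C->BA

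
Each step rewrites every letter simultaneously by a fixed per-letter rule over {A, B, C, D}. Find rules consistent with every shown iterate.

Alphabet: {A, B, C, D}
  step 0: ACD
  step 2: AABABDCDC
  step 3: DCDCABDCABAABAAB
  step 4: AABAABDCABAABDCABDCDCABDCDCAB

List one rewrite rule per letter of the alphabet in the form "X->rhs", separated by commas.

  step 3 ⇒ step 4: DCDCABDCABAABAAB ⇒ AA·B·AA·B·DC·AB·AA·B·DC·AB·DC·DC·AB·DC·DC·AB
    A ↦ DC
    B ↦ AB
    C ↦ B
    D ↦ AA

A->DC, B->AB, C->B, D->AA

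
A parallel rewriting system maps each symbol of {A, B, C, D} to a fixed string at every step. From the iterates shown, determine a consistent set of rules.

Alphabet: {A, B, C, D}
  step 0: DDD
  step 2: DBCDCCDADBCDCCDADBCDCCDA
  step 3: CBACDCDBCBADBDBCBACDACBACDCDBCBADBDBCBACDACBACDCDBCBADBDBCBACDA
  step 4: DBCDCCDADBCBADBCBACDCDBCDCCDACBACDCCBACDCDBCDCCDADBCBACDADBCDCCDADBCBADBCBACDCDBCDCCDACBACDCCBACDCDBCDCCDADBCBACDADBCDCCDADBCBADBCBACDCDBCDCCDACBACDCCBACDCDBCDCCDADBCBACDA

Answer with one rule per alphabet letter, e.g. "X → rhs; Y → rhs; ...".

  step 3 ⇒ step 4: CBACDCDBCBADBDBCBACDACBACDCDBCBADBDBCBACDACBACDCDBCBADBDBCBACDA ⇒ DB·CDC·CDA·DB·CBA·DB·CBA·CDC·DB·CDC·CDA·CBA·CDC·CBA·CDC·DB·CDC·CDA·DB·CBA·CDA·DB·CDC·CDA·DB·CBA·DB·CBA·CDC·DB·CDC·CDA·CBA·CDC·CBA·CDC·DB·CDC·CDA·DB·CBA·CDA·DB·CDC·CDA·DB·CBA·DB·CBA·CDC·DB·CDC·CDA·CBA·CDC·CBA·CDC·DB·CDC·CDA·DB·CBA·CDA
    A ↦ CDA
    B ↦ CDC
    C ↦ DB
    D ↦ CBA

A->CDA, B->CDC, C->DB, D->CBA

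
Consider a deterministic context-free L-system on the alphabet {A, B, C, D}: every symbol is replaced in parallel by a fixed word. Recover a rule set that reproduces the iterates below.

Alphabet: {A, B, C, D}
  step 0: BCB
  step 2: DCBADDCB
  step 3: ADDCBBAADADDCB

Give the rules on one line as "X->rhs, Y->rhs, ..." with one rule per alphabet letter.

A->BA, B->CB, C->D, D->AD

  step 2 ⇒ step 3: DCBADDCB ⇒ AD·D·CB·BA·AD·AD·D·CB
    A ↦ BA
    B ↦ CB
    C ↦ D
    D ↦ AD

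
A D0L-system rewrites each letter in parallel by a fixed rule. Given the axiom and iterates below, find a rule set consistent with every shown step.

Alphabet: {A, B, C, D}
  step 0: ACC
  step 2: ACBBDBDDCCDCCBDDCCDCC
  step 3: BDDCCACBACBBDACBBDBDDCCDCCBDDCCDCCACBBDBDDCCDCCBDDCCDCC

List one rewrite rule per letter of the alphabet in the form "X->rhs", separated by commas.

A->BD, B->ACB, C->DCC, D->BD

  step 2 ⇒ step 3: ACBBDBDDCCDCCBDDCCDCC ⇒ BD·DCC·ACB·ACB·BD·ACB·BD·BD·DCC·DCC·BD·DCC·DCC·ACB·BD·BD·DCC·DCC·BD·DCC·DCC
    A ↦ BD
    B ↦ ACB
    C ↦ DCC
    D ↦ BD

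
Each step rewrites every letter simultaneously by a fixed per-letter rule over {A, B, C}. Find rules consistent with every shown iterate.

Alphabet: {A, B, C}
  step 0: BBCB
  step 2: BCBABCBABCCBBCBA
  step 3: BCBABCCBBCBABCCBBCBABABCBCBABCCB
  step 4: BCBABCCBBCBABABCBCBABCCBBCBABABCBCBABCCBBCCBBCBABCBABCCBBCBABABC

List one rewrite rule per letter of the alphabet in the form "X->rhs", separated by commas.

  step 3 ⇒ step 4: BCBABCCBBCBABCCBBCBABABCBCBABCCB ⇒ BC·BA·BC·CB·BC·BA·BA·BC·BC·BA·BC·CB·BC·BA·BA·BC·BC·BA·BC·CB·BC·CB·BC·BA·BC·BA·BC·CB·BC·BA·BA·BC
    A ↦ CB
    B ↦ BC
    C ↦ BA

A->CB, B->BC, C->BA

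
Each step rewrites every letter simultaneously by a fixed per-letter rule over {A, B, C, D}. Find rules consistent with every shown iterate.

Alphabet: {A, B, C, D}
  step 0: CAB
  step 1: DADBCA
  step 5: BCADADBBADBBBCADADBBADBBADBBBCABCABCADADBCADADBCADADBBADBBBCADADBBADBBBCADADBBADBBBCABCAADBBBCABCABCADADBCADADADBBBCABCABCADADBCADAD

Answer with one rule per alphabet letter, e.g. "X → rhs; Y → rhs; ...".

A->AD, B->BCA, C->D, D->BB

  step 0 ⇒ step 1: CAB ⇒ D·AD·BCA
    A ↦ AD
    B ↦ BCA
    C ↦ D
    D ↦ BB  (constrained at step 1)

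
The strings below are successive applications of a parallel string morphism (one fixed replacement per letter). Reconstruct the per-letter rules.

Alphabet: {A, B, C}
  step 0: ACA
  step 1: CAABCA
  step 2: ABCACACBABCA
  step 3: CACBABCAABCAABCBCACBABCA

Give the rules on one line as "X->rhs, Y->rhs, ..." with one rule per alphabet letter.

  step 2 ⇒ step 3: ABCACACBABCA ⇒ CA·CB·AB·CA·AB·CA·AB·CB·CA·CB·AB·CA
    A ↦ CA
    B ↦ CB
    C ↦ AB

A->CA, B->CB, C->AB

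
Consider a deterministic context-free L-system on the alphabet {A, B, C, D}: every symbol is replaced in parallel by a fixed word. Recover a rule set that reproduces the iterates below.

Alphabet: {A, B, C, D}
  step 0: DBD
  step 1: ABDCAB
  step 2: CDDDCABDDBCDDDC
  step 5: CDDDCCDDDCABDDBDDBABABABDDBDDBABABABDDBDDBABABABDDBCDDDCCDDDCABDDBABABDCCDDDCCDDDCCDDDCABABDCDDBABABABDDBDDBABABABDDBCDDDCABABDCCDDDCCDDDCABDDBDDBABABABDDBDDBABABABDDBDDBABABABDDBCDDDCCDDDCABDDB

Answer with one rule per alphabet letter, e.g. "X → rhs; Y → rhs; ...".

A->CDD, B->DC, C->DDB, D->AB

  step 1 ⇒ step 2: ABDCAB ⇒ CDD·DC·AB·DDB·CDD·DC
    A ↦ CDD
    B ↦ DC
    C ↦ DDB
    D ↦ AB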